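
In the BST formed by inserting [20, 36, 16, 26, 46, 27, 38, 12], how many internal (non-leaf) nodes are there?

Tree built from: [20, 36, 16, 26, 46, 27, 38, 12]
Tree (level-order array): [20, 16, 36, 12, None, 26, 46, None, None, None, 27, 38]
Rule: An internal node has at least one child.
Per-node child counts:
  node 20: 2 child(ren)
  node 16: 1 child(ren)
  node 12: 0 child(ren)
  node 36: 2 child(ren)
  node 26: 1 child(ren)
  node 27: 0 child(ren)
  node 46: 1 child(ren)
  node 38: 0 child(ren)
Matching nodes: [20, 16, 36, 26, 46]
Count of internal (non-leaf) nodes: 5


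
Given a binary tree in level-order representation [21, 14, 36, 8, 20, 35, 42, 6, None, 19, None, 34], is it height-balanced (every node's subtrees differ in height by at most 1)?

Tree (level-order array): [21, 14, 36, 8, 20, 35, 42, 6, None, 19, None, 34]
Definition: a tree is height-balanced if, at every node, |h(left) - h(right)| <= 1 (empty subtree has height -1).
Bottom-up per-node check:
  node 6: h_left=-1, h_right=-1, diff=0 [OK], height=0
  node 8: h_left=0, h_right=-1, diff=1 [OK], height=1
  node 19: h_left=-1, h_right=-1, diff=0 [OK], height=0
  node 20: h_left=0, h_right=-1, diff=1 [OK], height=1
  node 14: h_left=1, h_right=1, diff=0 [OK], height=2
  node 34: h_left=-1, h_right=-1, diff=0 [OK], height=0
  node 35: h_left=0, h_right=-1, diff=1 [OK], height=1
  node 42: h_left=-1, h_right=-1, diff=0 [OK], height=0
  node 36: h_left=1, h_right=0, diff=1 [OK], height=2
  node 21: h_left=2, h_right=2, diff=0 [OK], height=3
All nodes satisfy the balance condition.
Result: Balanced


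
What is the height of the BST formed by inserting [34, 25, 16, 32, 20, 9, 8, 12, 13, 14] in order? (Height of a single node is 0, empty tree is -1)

Insertion order: [34, 25, 16, 32, 20, 9, 8, 12, 13, 14]
Tree (level-order array): [34, 25, None, 16, 32, 9, 20, None, None, 8, 12, None, None, None, None, None, 13, None, 14]
Compute height bottom-up (empty subtree = -1):
  height(8) = 1 + max(-1, -1) = 0
  height(14) = 1 + max(-1, -1) = 0
  height(13) = 1 + max(-1, 0) = 1
  height(12) = 1 + max(-1, 1) = 2
  height(9) = 1 + max(0, 2) = 3
  height(20) = 1 + max(-1, -1) = 0
  height(16) = 1 + max(3, 0) = 4
  height(32) = 1 + max(-1, -1) = 0
  height(25) = 1 + max(4, 0) = 5
  height(34) = 1 + max(5, -1) = 6
Height = 6


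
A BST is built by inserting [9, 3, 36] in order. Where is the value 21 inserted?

Starting tree (level order): [9, 3, 36]
Insertion path: 9 -> 36
Result: insert 21 as left child of 36
Final tree (level order): [9, 3, 36, None, None, 21]


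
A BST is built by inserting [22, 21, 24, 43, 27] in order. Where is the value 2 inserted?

Starting tree (level order): [22, 21, 24, None, None, None, 43, 27]
Insertion path: 22 -> 21
Result: insert 2 as left child of 21
Final tree (level order): [22, 21, 24, 2, None, None, 43, None, None, 27]


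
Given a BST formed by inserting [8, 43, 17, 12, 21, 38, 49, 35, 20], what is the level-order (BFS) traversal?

Tree insertion order: [8, 43, 17, 12, 21, 38, 49, 35, 20]
Tree (level-order array): [8, None, 43, 17, 49, 12, 21, None, None, None, None, 20, 38, None, None, 35]
BFS from the root, enqueuing left then right child of each popped node:
  queue [8] -> pop 8, enqueue [43], visited so far: [8]
  queue [43] -> pop 43, enqueue [17, 49], visited so far: [8, 43]
  queue [17, 49] -> pop 17, enqueue [12, 21], visited so far: [8, 43, 17]
  queue [49, 12, 21] -> pop 49, enqueue [none], visited so far: [8, 43, 17, 49]
  queue [12, 21] -> pop 12, enqueue [none], visited so far: [8, 43, 17, 49, 12]
  queue [21] -> pop 21, enqueue [20, 38], visited so far: [8, 43, 17, 49, 12, 21]
  queue [20, 38] -> pop 20, enqueue [none], visited so far: [8, 43, 17, 49, 12, 21, 20]
  queue [38] -> pop 38, enqueue [35], visited so far: [8, 43, 17, 49, 12, 21, 20, 38]
  queue [35] -> pop 35, enqueue [none], visited so far: [8, 43, 17, 49, 12, 21, 20, 38, 35]
Result: [8, 43, 17, 49, 12, 21, 20, 38, 35]


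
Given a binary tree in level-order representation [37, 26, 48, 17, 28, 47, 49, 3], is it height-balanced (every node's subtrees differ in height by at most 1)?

Tree (level-order array): [37, 26, 48, 17, 28, 47, 49, 3]
Definition: a tree is height-balanced if, at every node, |h(left) - h(right)| <= 1 (empty subtree has height -1).
Bottom-up per-node check:
  node 3: h_left=-1, h_right=-1, diff=0 [OK], height=0
  node 17: h_left=0, h_right=-1, diff=1 [OK], height=1
  node 28: h_left=-1, h_right=-1, diff=0 [OK], height=0
  node 26: h_left=1, h_right=0, diff=1 [OK], height=2
  node 47: h_left=-1, h_right=-1, diff=0 [OK], height=0
  node 49: h_left=-1, h_right=-1, diff=0 [OK], height=0
  node 48: h_left=0, h_right=0, diff=0 [OK], height=1
  node 37: h_left=2, h_right=1, diff=1 [OK], height=3
All nodes satisfy the balance condition.
Result: Balanced


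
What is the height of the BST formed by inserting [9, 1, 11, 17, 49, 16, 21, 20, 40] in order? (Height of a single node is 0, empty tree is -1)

Insertion order: [9, 1, 11, 17, 49, 16, 21, 20, 40]
Tree (level-order array): [9, 1, 11, None, None, None, 17, 16, 49, None, None, 21, None, 20, 40]
Compute height bottom-up (empty subtree = -1):
  height(1) = 1 + max(-1, -1) = 0
  height(16) = 1 + max(-1, -1) = 0
  height(20) = 1 + max(-1, -1) = 0
  height(40) = 1 + max(-1, -1) = 0
  height(21) = 1 + max(0, 0) = 1
  height(49) = 1 + max(1, -1) = 2
  height(17) = 1 + max(0, 2) = 3
  height(11) = 1 + max(-1, 3) = 4
  height(9) = 1 + max(0, 4) = 5
Height = 5


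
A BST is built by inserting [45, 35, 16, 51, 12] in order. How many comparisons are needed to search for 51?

Search path for 51: 45 -> 51
Found: True
Comparisons: 2


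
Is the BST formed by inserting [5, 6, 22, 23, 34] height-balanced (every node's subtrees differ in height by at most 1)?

Tree (level-order array): [5, None, 6, None, 22, None, 23, None, 34]
Definition: a tree is height-balanced if, at every node, |h(left) - h(right)| <= 1 (empty subtree has height -1).
Bottom-up per-node check:
  node 34: h_left=-1, h_right=-1, diff=0 [OK], height=0
  node 23: h_left=-1, h_right=0, diff=1 [OK], height=1
  node 22: h_left=-1, h_right=1, diff=2 [FAIL (|-1-1|=2 > 1)], height=2
  node 6: h_left=-1, h_right=2, diff=3 [FAIL (|-1-2|=3 > 1)], height=3
  node 5: h_left=-1, h_right=3, diff=4 [FAIL (|-1-3|=4 > 1)], height=4
Node 22 violates the condition: |-1 - 1| = 2 > 1.
Result: Not balanced


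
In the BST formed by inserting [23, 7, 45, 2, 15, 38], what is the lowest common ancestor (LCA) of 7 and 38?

Tree insertion order: [23, 7, 45, 2, 15, 38]
Tree (level-order array): [23, 7, 45, 2, 15, 38]
In a BST, the LCA of p=7, q=38 is the first node v on the
root-to-leaf path with p <= v <= q (go left if both < v, right if both > v).
Walk from root:
  at 23: 7 <= 23 <= 38, this is the LCA
LCA = 23


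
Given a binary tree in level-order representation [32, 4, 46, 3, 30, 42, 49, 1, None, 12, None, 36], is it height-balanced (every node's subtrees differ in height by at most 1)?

Tree (level-order array): [32, 4, 46, 3, 30, 42, 49, 1, None, 12, None, 36]
Definition: a tree is height-balanced if, at every node, |h(left) - h(right)| <= 1 (empty subtree has height -1).
Bottom-up per-node check:
  node 1: h_left=-1, h_right=-1, diff=0 [OK], height=0
  node 3: h_left=0, h_right=-1, diff=1 [OK], height=1
  node 12: h_left=-1, h_right=-1, diff=0 [OK], height=0
  node 30: h_left=0, h_right=-1, diff=1 [OK], height=1
  node 4: h_left=1, h_right=1, diff=0 [OK], height=2
  node 36: h_left=-1, h_right=-1, diff=0 [OK], height=0
  node 42: h_left=0, h_right=-1, diff=1 [OK], height=1
  node 49: h_left=-1, h_right=-1, diff=0 [OK], height=0
  node 46: h_left=1, h_right=0, diff=1 [OK], height=2
  node 32: h_left=2, h_right=2, diff=0 [OK], height=3
All nodes satisfy the balance condition.
Result: Balanced


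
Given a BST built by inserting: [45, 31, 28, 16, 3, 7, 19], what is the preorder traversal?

Tree insertion order: [45, 31, 28, 16, 3, 7, 19]
Tree (level-order array): [45, 31, None, 28, None, 16, None, 3, 19, None, 7]
Preorder traversal: [45, 31, 28, 16, 3, 7, 19]


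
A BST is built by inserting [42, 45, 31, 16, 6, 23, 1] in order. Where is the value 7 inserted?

Starting tree (level order): [42, 31, 45, 16, None, None, None, 6, 23, 1]
Insertion path: 42 -> 31 -> 16 -> 6
Result: insert 7 as right child of 6
Final tree (level order): [42, 31, 45, 16, None, None, None, 6, 23, 1, 7]


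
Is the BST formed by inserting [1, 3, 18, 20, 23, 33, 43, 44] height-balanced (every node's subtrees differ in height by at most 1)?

Tree (level-order array): [1, None, 3, None, 18, None, 20, None, 23, None, 33, None, 43, None, 44]
Definition: a tree is height-balanced if, at every node, |h(left) - h(right)| <= 1 (empty subtree has height -1).
Bottom-up per-node check:
  node 44: h_left=-1, h_right=-1, diff=0 [OK], height=0
  node 43: h_left=-1, h_right=0, diff=1 [OK], height=1
  node 33: h_left=-1, h_right=1, diff=2 [FAIL (|-1-1|=2 > 1)], height=2
  node 23: h_left=-1, h_right=2, diff=3 [FAIL (|-1-2|=3 > 1)], height=3
  node 20: h_left=-1, h_right=3, diff=4 [FAIL (|-1-3|=4 > 1)], height=4
  node 18: h_left=-1, h_right=4, diff=5 [FAIL (|-1-4|=5 > 1)], height=5
  node 3: h_left=-1, h_right=5, diff=6 [FAIL (|-1-5|=6 > 1)], height=6
  node 1: h_left=-1, h_right=6, diff=7 [FAIL (|-1-6|=7 > 1)], height=7
Node 33 violates the condition: |-1 - 1| = 2 > 1.
Result: Not balanced


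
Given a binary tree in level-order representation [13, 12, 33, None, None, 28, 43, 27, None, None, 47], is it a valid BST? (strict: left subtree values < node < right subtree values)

Level-order array: [13, 12, 33, None, None, 28, 43, 27, None, None, 47]
Validate using subtree bounds (lo, hi): at each node, require lo < value < hi,
then recurse left with hi=value and right with lo=value.
Preorder trace (stopping at first violation):
  at node 13 with bounds (-inf, +inf): OK
  at node 12 with bounds (-inf, 13): OK
  at node 33 with bounds (13, +inf): OK
  at node 28 with bounds (13, 33): OK
  at node 27 with bounds (13, 28): OK
  at node 43 with bounds (33, +inf): OK
  at node 47 with bounds (43, +inf): OK
No violation found at any node.
Result: Valid BST


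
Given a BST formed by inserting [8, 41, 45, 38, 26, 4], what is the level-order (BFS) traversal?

Tree insertion order: [8, 41, 45, 38, 26, 4]
Tree (level-order array): [8, 4, 41, None, None, 38, 45, 26]
BFS from the root, enqueuing left then right child of each popped node:
  queue [8] -> pop 8, enqueue [4, 41], visited so far: [8]
  queue [4, 41] -> pop 4, enqueue [none], visited so far: [8, 4]
  queue [41] -> pop 41, enqueue [38, 45], visited so far: [8, 4, 41]
  queue [38, 45] -> pop 38, enqueue [26], visited so far: [8, 4, 41, 38]
  queue [45, 26] -> pop 45, enqueue [none], visited so far: [8, 4, 41, 38, 45]
  queue [26] -> pop 26, enqueue [none], visited so far: [8, 4, 41, 38, 45, 26]
Result: [8, 4, 41, 38, 45, 26]


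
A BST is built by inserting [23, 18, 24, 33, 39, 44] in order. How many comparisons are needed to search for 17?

Search path for 17: 23 -> 18
Found: False
Comparisons: 2


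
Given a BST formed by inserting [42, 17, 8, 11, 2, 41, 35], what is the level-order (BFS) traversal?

Tree insertion order: [42, 17, 8, 11, 2, 41, 35]
Tree (level-order array): [42, 17, None, 8, 41, 2, 11, 35]
BFS from the root, enqueuing left then right child of each popped node:
  queue [42] -> pop 42, enqueue [17], visited so far: [42]
  queue [17] -> pop 17, enqueue [8, 41], visited so far: [42, 17]
  queue [8, 41] -> pop 8, enqueue [2, 11], visited so far: [42, 17, 8]
  queue [41, 2, 11] -> pop 41, enqueue [35], visited so far: [42, 17, 8, 41]
  queue [2, 11, 35] -> pop 2, enqueue [none], visited so far: [42, 17, 8, 41, 2]
  queue [11, 35] -> pop 11, enqueue [none], visited so far: [42, 17, 8, 41, 2, 11]
  queue [35] -> pop 35, enqueue [none], visited so far: [42, 17, 8, 41, 2, 11, 35]
Result: [42, 17, 8, 41, 2, 11, 35]


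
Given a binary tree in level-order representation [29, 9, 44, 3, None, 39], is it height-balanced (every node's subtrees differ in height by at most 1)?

Tree (level-order array): [29, 9, 44, 3, None, 39]
Definition: a tree is height-balanced if, at every node, |h(left) - h(right)| <= 1 (empty subtree has height -1).
Bottom-up per-node check:
  node 3: h_left=-1, h_right=-1, diff=0 [OK], height=0
  node 9: h_left=0, h_right=-1, diff=1 [OK], height=1
  node 39: h_left=-1, h_right=-1, diff=0 [OK], height=0
  node 44: h_left=0, h_right=-1, diff=1 [OK], height=1
  node 29: h_left=1, h_right=1, diff=0 [OK], height=2
All nodes satisfy the balance condition.
Result: Balanced


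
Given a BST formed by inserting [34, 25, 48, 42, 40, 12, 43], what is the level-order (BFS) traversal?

Tree insertion order: [34, 25, 48, 42, 40, 12, 43]
Tree (level-order array): [34, 25, 48, 12, None, 42, None, None, None, 40, 43]
BFS from the root, enqueuing left then right child of each popped node:
  queue [34] -> pop 34, enqueue [25, 48], visited so far: [34]
  queue [25, 48] -> pop 25, enqueue [12], visited so far: [34, 25]
  queue [48, 12] -> pop 48, enqueue [42], visited so far: [34, 25, 48]
  queue [12, 42] -> pop 12, enqueue [none], visited so far: [34, 25, 48, 12]
  queue [42] -> pop 42, enqueue [40, 43], visited so far: [34, 25, 48, 12, 42]
  queue [40, 43] -> pop 40, enqueue [none], visited so far: [34, 25, 48, 12, 42, 40]
  queue [43] -> pop 43, enqueue [none], visited so far: [34, 25, 48, 12, 42, 40, 43]
Result: [34, 25, 48, 12, 42, 40, 43]


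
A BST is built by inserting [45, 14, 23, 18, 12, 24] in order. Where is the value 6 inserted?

Starting tree (level order): [45, 14, None, 12, 23, None, None, 18, 24]
Insertion path: 45 -> 14 -> 12
Result: insert 6 as left child of 12
Final tree (level order): [45, 14, None, 12, 23, 6, None, 18, 24]


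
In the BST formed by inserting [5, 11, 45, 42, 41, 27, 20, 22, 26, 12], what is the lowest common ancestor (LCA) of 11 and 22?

Tree insertion order: [5, 11, 45, 42, 41, 27, 20, 22, 26, 12]
Tree (level-order array): [5, None, 11, None, 45, 42, None, 41, None, 27, None, 20, None, 12, 22, None, None, None, 26]
In a BST, the LCA of p=11, q=22 is the first node v on the
root-to-leaf path with p <= v <= q (go left if both < v, right if both > v).
Walk from root:
  at 5: both 11 and 22 > 5, go right
  at 11: 11 <= 11 <= 22, this is the LCA
LCA = 11


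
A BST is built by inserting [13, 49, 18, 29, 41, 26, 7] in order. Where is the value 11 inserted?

Starting tree (level order): [13, 7, 49, None, None, 18, None, None, 29, 26, 41]
Insertion path: 13 -> 7
Result: insert 11 as right child of 7
Final tree (level order): [13, 7, 49, None, 11, 18, None, None, None, None, 29, 26, 41]


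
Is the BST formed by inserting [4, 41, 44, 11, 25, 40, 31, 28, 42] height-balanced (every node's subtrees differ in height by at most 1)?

Tree (level-order array): [4, None, 41, 11, 44, None, 25, 42, None, None, 40, None, None, 31, None, 28]
Definition: a tree is height-balanced if, at every node, |h(left) - h(right)| <= 1 (empty subtree has height -1).
Bottom-up per-node check:
  node 28: h_left=-1, h_right=-1, diff=0 [OK], height=0
  node 31: h_left=0, h_right=-1, diff=1 [OK], height=1
  node 40: h_left=1, h_right=-1, diff=2 [FAIL (|1--1|=2 > 1)], height=2
  node 25: h_left=-1, h_right=2, diff=3 [FAIL (|-1-2|=3 > 1)], height=3
  node 11: h_left=-1, h_right=3, diff=4 [FAIL (|-1-3|=4 > 1)], height=4
  node 42: h_left=-1, h_right=-1, diff=0 [OK], height=0
  node 44: h_left=0, h_right=-1, diff=1 [OK], height=1
  node 41: h_left=4, h_right=1, diff=3 [FAIL (|4-1|=3 > 1)], height=5
  node 4: h_left=-1, h_right=5, diff=6 [FAIL (|-1-5|=6 > 1)], height=6
Node 40 violates the condition: |1 - -1| = 2 > 1.
Result: Not balanced


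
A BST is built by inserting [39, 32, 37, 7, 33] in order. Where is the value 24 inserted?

Starting tree (level order): [39, 32, None, 7, 37, None, None, 33]
Insertion path: 39 -> 32 -> 7
Result: insert 24 as right child of 7
Final tree (level order): [39, 32, None, 7, 37, None, 24, 33]


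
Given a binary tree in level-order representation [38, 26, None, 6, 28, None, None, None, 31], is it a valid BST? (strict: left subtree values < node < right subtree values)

Level-order array: [38, 26, None, 6, 28, None, None, None, 31]
Validate using subtree bounds (lo, hi): at each node, require lo < value < hi,
then recurse left with hi=value and right with lo=value.
Preorder trace (stopping at first violation):
  at node 38 with bounds (-inf, +inf): OK
  at node 26 with bounds (-inf, 38): OK
  at node 6 with bounds (-inf, 26): OK
  at node 28 with bounds (26, 38): OK
  at node 31 with bounds (28, 38): OK
No violation found at any node.
Result: Valid BST


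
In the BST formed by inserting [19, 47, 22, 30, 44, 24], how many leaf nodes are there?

Tree built from: [19, 47, 22, 30, 44, 24]
Tree (level-order array): [19, None, 47, 22, None, None, 30, 24, 44]
Rule: A leaf has 0 children.
Per-node child counts:
  node 19: 1 child(ren)
  node 47: 1 child(ren)
  node 22: 1 child(ren)
  node 30: 2 child(ren)
  node 24: 0 child(ren)
  node 44: 0 child(ren)
Matching nodes: [24, 44]
Count of leaf nodes: 2


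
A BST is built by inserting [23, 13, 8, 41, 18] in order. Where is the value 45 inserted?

Starting tree (level order): [23, 13, 41, 8, 18]
Insertion path: 23 -> 41
Result: insert 45 as right child of 41
Final tree (level order): [23, 13, 41, 8, 18, None, 45]


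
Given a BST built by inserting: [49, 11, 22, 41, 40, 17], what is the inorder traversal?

Tree insertion order: [49, 11, 22, 41, 40, 17]
Tree (level-order array): [49, 11, None, None, 22, 17, 41, None, None, 40]
Inorder traversal: [11, 17, 22, 40, 41, 49]


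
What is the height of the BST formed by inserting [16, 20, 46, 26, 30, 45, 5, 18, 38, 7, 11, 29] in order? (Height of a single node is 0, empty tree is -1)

Insertion order: [16, 20, 46, 26, 30, 45, 5, 18, 38, 7, 11, 29]
Tree (level-order array): [16, 5, 20, None, 7, 18, 46, None, 11, None, None, 26, None, None, None, None, 30, 29, 45, None, None, 38]
Compute height bottom-up (empty subtree = -1):
  height(11) = 1 + max(-1, -1) = 0
  height(7) = 1 + max(-1, 0) = 1
  height(5) = 1 + max(-1, 1) = 2
  height(18) = 1 + max(-1, -1) = 0
  height(29) = 1 + max(-1, -1) = 0
  height(38) = 1 + max(-1, -1) = 0
  height(45) = 1 + max(0, -1) = 1
  height(30) = 1 + max(0, 1) = 2
  height(26) = 1 + max(-1, 2) = 3
  height(46) = 1 + max(3, -1) = 4
  height(20) = 1 + max(0, 4) = 5
  height(16) = 1 + max(2, 5) = 6
Height = 6


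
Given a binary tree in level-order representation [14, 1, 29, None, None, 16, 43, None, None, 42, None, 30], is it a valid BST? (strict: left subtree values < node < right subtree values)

Level-order array: [14, 1, 29, None, None, 16, 43, None, None, 42, None, 30]
Validate using subtree bounds (lo, hi): at each node, require lo < value < hi,
then recurse left with hi=value and right with lo=value.
Preorder trace (stopping at first violation):
  at node 14 with bounds (-inf, +inf): OK
  at node 1 with bounds (-inf, 14): OK
  at node 29 with bounds (14, +inf): OK
  at node 16 with bounds (14, 29): OK
  at node 43 with bounds (29, +inf): OK
  at node 42 with bounds (29, 43): OK
  at node 30 with bounds (29, 42): OK
No violation found at any node.
Result: Valid BST


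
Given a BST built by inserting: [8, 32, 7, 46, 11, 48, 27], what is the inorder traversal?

Tree insertion order: [8, 32, 7, 46, 11, 48, 27]
Tree (level-order array): [8, 7, 32, None, None, 11, 46, None, 27, None, 48]
Inorder traversal: [7, 8, 11, 27, 32, 46, 48]


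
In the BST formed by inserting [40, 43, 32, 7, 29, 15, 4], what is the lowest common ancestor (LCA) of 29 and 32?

Tree insertion order: [40, 43, 32, 7, 29, 15, 4]
Tree (level-order array): [40, 32, 43, 7, None, None, None, 4, 29, None, None, 15]
In a BST, the LCA of p=29, q=32 is the first node v on the
root-to-leaf path with p <= v <= q (go left if both < v, right if both > v).
Walk from root:
  at 40: both 29 and 32 < 40, go left
  at 32: 29 <= 32 <= 32, this is the LCA
LCA = 32


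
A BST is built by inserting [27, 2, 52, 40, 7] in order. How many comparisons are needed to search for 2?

Search path for 2: 27 -> 2
Found: True
Comparisons: 2


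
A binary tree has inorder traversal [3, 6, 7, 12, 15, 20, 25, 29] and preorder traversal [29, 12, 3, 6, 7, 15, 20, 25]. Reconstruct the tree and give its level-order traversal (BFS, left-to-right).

Inorder:  [3, 6, 7, 12, 15, 20, 25, 29]
Preorder: [29, 12, 3, 6, 7, 15, 20, 25]
Algorithm: preorder visits root first, so consume preorder in order;
for each root, split the current inorder slice at that value into
left-subtree inorder and right-subtree inorder, then recurse.
Recursive splits:
  root=29; inorder splits into left=[3, 6, 7, 12, 15, 20, 25], right=[]
  root=12; inorder splits into left=[3, 6, 7], right=[15, 20, 25]
  root=3; inorder splits into left=[], right=[6, 7]
  root=6; inorder splits into left=[], right=[7]
  root=7; inorder splits into left=[], right=[]
  root=15; inorder splits into left=[], right=[20, 25]
  root=20; inorder splits into left=[], right=[25]
  root=25; inorder splits into left=[], right=[]
Reconstructed level-order: [29, 12, 3, 15, 6, 20, 7, 25]


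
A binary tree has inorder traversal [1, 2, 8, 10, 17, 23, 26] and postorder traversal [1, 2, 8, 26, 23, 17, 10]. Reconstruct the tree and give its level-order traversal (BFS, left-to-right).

Inorder:   [1, 2, 8, 10, 17, 23, 26]
Postorder: [1, 2, 8, 26, 23, 17, 10]
Algorithm: postorder visits root last, so walk postorder right-to-left;
each value is the root of the current inorder slice — split it at that
value, recurse on the right subtree first, then the left.
Recursive splits:
  root=10; inorder splits into left=[1, 2, 8], right=[17, 23, 26]
  root=17; inorder splits into left=[], right=[23, 26]
  root=23; inorder splits into left=[], right=[26]
  root=26; inorder splits into left=[], right=[]
  root=8; inorder splits into left=[1, 2], right=[]
  root=2; inorder splits into left=[1], right=[]
  root=1; inorder splits into left=[], right=[]
Reconstructed level-order: [10, 8, 17, 2, 23, 1, 26]


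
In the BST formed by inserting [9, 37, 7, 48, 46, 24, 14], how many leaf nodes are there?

Tree built from: [9, 37, 7, 48, 46, 24, 14]
Tree (level-order array): [9, 7, 37, None, None, 24, 48, 14, None, 46]
Rule: A leaf has 0 children.
Per-node child counts:
  node 9: 2 child(ren)
  node 7: 0 child(ren)
  node 37: 2 child(ren)
  node 24: 1 child(ren)
  node 14: 0 child(ren)
  node 48: 1 child(ren)
  node 46: 0 child(ren)
Matching nodes: [7, 14, 46]
Count of leaf nodes: 3


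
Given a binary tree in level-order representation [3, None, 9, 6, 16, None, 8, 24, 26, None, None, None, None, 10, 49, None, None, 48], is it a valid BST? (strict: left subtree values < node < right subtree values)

Level-order array: [3, None, 9, 6, 16, None, 8, 24, 26, None, None, None, None, 10, 49, None, None, 48]
Validate using subtree bounds (lo, hi): at each node, require lo < value < hi,
then recurse left with hi=value and right with lo=value.
Preorder trace (stopping at first violation):
  at node 3 with bounds (-inf, +inf): OK
  at node 9 with bounds (3, +inf): OK
  at node 6 with bounds (3, 9): OK
  at node 8 with bounds (6, 9): OK
  at node 16 with bounds (9, +inf): OK
  at node 24 with bounds (9, 16): VIOLATION
Node 24 violates its bound: not (9 < 24 < 16).
Result: Not a valid BST


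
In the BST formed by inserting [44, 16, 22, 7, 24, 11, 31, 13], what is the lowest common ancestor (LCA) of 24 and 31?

Tree insertion order: [44, 16, 22, 7, 24, 11, 31, 13]
Tree (level-order array): [44, 16, None, 7, 22, None, 11, None, 24, None, 13, None, 31]
In a BST, the LCA of p=24, q=31 is the first node v on the
root-to-leaf path with p <= v <= q (go left if both < v, right if both > v).
Walk from root:
  at 44: both 24 and 31 < 44, go left
  at 16: both 24 and 31 > 16, go right
  at 22: both 24 and 31 > 22, go right
  at 24: 24 <= 24 <= 31, this is the LCA
LCA = 24


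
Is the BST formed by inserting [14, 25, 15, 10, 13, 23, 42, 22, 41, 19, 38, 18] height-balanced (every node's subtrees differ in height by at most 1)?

Tree (level-order array): [14, 10, 25, None, 13, 15, 42, None, None, None, 23, 41, None, 22, None, 38, None, 19, None, None, None, 18]
Definition: a tree is height-balanced if, at every node, |h(left) - h(right)| <= 1 (empty subtree has height -1).
Bottom-up per-node check:
  node 13: h_left=-1, h_right=-1, diff=0 [OK], height=0
  node 10: h_left=-1, h_right=0, diff=1 [OK], height=1
  node 18: h_left=-1, h_right=-1, diff=0 [OK], height=0
  node 19: h_left=0, h_right=-1, diff=1 [OK], height=1
  node 22: h_left=1, h_right=-1, diff=2 [FAIL (|1--1|=2 > 1)], height=2
  node 23: h_left=2, h_right=-1, diff=3 [FAIL (|2--1|=3 > 1)], height=3
  node 15: h_left=-1, h_right=3, diff=4 [FAIL (|-1-3|=4 > 1)], height=4
  node 38: h_left=-1, h_right=-1, diff=0 [OK], height=0
  node 41: h_left=0, h_right=-1, diff=1 [OK], height=1
  node 42: h_left=1, h_right=-1, diff=2 [FAIL (|1--1|=2 > 1)], height=2
  node 25: h_left=4, h_right=2, diff=2 [FAIL (|4-2|=2 > 1)], height=5
  node 14: h_left=1, h_right=5, diff=4 [FAIL (|1-5|=4 > 1)], height=6
Node 22 violates the condition: |1 - -1| = 2 > 1.
Result: Not balanced


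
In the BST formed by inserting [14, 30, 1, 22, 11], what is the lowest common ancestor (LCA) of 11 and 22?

Tree insertion order: [14, 30, 1, 22, 11]
Tree (level-order array): [14, 1, 30, None, 11, 22]
In a BST, the LCA of p=11, q=22 is the first node v on the
root-to-leaf path with p <= v <= q (go left if both < v, right if both > v).
Walk from root:
  at 14: 11 <= 14 <= 22, this is the LCA
LCA = 14


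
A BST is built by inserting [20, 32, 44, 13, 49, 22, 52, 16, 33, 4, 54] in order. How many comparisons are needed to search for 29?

Search path for 29: 20 -> 32 -> 22
Found: False
Comparisons: 3


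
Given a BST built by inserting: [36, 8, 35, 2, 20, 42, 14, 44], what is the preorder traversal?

Tree insertion order: [36, 8, 35, 2, 20, 42, 14, 44]
Tree (level-order array): [36, 8, 42, 2, 35, None, 44, None, None, 20, None, None, None, 14]
Preorder traversal: [36, 8, 2, 35, 20, 14, 42, 44]


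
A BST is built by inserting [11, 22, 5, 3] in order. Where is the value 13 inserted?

Starting tree (level order): [11, 5, 22, 3]
Insertion path: 11 -> 22
Result: insert 13 as left child of 22
Final tree (level order): [11, 5, 22, 3, None, 13]


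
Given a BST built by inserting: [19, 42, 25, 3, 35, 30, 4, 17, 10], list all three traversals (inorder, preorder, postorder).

Tree insertion order: [19, 42, 25, 3, 35, 30, 4, 17, 10]
Tree (level-order array): [19, 3, 42, None, 4, 25, None, None, 17, None, 35, 10, None, 30]
Inorder (L, root, R): [3, 4, 10, 17, 19, 25, 30, 35, 42]
Preorder (root, L, R): [19, 3, 4, 17, 10, 42, 25, 35, 30]
Postorder (L, R, root): [10, 17, 4, 3, 30, 35, 25, 42, 19]


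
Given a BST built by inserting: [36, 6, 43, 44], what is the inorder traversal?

Tree insertion order: [36, 6, 43, 44]
Tree (level-order array): [36, 6, 43, None, None, None, 44]
Inorder traversal: [6, 36, 43, 44]


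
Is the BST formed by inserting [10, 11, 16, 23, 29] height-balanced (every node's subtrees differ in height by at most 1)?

Tree (level-order array): [10, None, 11, None, 16, None, 23, None, 29]
Definition: a tree is height-balanced if, at every node, |h(left) - h(right)| <= 1 (empty subtree has height -1).
Bottom-up per-node check:
  node 29: h_left=-1, h_right=-1, diff=0 [OK], height=0
  node 23: h_left=-1, h_right=0, diff=1 [OK], height=1
  node 16: h_left=-1, h_right=1, diff=2 [FAIL (|-1-1|=2 > 1)], height=2
  node 11: h_left=-1, h_right=2, diff=3 [FAIL (|-1-2|=3 > 1)], height=3
  node 10: h_left=-1, h_right=3, diff=4 [FAIL (|-1-3|=4 > 1)], height=4
Node 16 violates the condition: |-1 - 1| = 2 > 1.
Result: Not balanced


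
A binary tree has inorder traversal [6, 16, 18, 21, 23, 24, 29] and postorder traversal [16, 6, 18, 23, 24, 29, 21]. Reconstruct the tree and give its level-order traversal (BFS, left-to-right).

Inorder:   [6, 16, 18, 21, 23, 24, 29]
Postorder: [16, 6, 18, 23, 24, 29, 21]
Algorithm: postorder visits root last, so walk postorder right-to-left;
each value is the root of the current inorder slice — split it at that
value, recurse on the right subtree first, then the left.
Recursive splits:
  root=21; inorder splits into left=[6, 16, 18], right=[23, 24, 29]
  root=29; inorder splits into left=[23, 24], right=[]
  root=24; inorder splits into left=[23], right=[]
  root=23; inorder splits into left=[], right=[]
  root=18; inorder splits into left=[6, 16], right=[]
  root=6; inorder splits into left=[], right=[16]
  root=16; inorder splits into left=[], right=[]
Reconstructed level-order: [21, 18, 29, 6, 24, 16, 23]


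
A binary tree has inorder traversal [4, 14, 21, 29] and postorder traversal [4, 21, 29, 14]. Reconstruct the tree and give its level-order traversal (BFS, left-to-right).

Inorder:   [4, 14, 21, 29]
Postorder: [4, 21, 29, 14]
Algorithm: postorder visits root last, so walk postorder right-to-left;
each value is the root of the current inorder slice — split it at that
value, recurse on the right subtree first, then the left.
Recursive splits:
  root=14; inorder splits into left=[4], right=[21, 29]
  root=29; inorder splits into left=[21], right=[]
  root=21; inorder splits into left=[], right=[]
  root=4; inorder splits into left=[], right=[]
Reconstructed level-order: [14, 4, 29, 21]


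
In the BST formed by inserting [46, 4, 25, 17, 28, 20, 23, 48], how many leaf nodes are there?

Tree built from: [46, 4, 25, 17, 28, 20, 23, 48]
Tree (level-order array): [46, 4, 48, None, 25, None, None, 17, 28, None, 20, None, None, None, 23]
Rule: A leaf has 0 children.
Per-node child counts:
  node 46: 2 child(ren)
  node 4: 1 child(ren)
  node 25: 2 child(ren)
  node 17: 1 child(ren)
  node 20: 1 child(ren)
  node 23: 0 child(ren)
  node 28: 0 child(ren)
  node 48: 0 child(ren)
Matching nodes: [23, 28, 48]
Count of leaf nodes: 3


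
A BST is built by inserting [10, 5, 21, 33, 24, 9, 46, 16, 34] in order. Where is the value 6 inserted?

Starting tree (level order): [10, 5, 21, None, 9, 16, 33, None, None, None, None, 24, 46, None, None, 34]
Insertion path: 10 -> 5 -> 9
Result: insert 6 as left child of 9
Final tree (level order): [10, 5, 21, None, 9, 16, 33, 6, None, None, None, 24, 46, None, None, None, None, 34]


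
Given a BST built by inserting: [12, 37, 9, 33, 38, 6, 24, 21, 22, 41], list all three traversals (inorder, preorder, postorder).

Tree insertion order: [12, 37, 9, 33, 38, 6, 24, 21, 22, 41]
Tree (level-order array): [12, 9, 37, 6, None, 33, 38, None, None, 24, None, None, 41, 21, None, None, None, None, 22]
Inorder (L, root, R): [6, 9, 12, 21, 22, 24, 33, 37, 38, 41]
Preorder (root, L, R): [12, 9, 6, 37, 33, 24, 21, 22, 38, 41]
Postorder (L, R, root): [6, 9, 22, 21, 24, 33, 41, 38, 37, 12]


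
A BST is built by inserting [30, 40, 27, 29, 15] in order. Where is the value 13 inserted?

Starting tree (level order): [30, 27, 40, 15, 29]
Insertion path: 30 -> 27 -> 15
Result: insert 13 as left child of 15
Final tree (level order): [30, 27, 40, 15, 29, None, None, 13]


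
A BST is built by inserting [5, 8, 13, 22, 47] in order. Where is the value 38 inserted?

Starting tree (level order): [5, None, 8, None, 13, None, 22, None, 47]
Insertion path: 5 -> 8 -> 13 -> 22 -> 47
Result: insert 38 as left child of 47
Final tree (level order): [5, None, 8, None, 13, None, 22, None, 47, 38]


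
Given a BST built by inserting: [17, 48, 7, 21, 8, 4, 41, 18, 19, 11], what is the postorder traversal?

Tree insertion order: [17, 48, 7, 21, 8, 4, 41, 18, 19, 11]
Tree (level-order array): [17, 7, 48, 4, 8, 21, None, None, None, None, 11, 18, 41, None, None, None, 19]
Postorder traversal: [4, 11, 8, 7, 19, 18, 41, 21, 48, 17]


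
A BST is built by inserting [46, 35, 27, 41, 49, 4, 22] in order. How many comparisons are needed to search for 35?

Search path for 35: 46 -> 35
Found: True
Comparisons: 2


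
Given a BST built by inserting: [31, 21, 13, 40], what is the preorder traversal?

Tree insertion order: [31, 21, 13, 40]
Tree (level-order array): [31, 21, 40, 13]
Preorder traversal: [31, 21, 13, 40]


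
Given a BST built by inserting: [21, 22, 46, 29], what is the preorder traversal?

Tree insertion order: [21, 22, 46, 29]
Tree (level-order array): [21, None, 22, None, 46, 29]
Preorder traversal: [21, 22, 46, 29]


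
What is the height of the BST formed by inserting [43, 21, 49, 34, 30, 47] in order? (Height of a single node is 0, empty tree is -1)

Insertion order: [43, 21, 49, 34, 30, 47]
Tree (level-order array): [43, 21, 49, None, 34, 47, None, 30]
Compute height bottom-up (empty subtree = -1):
  height(30) = 1 + max(-1, -1) = 0
  height(34) = 1 + max(0, -1) = 1
  height(21) = 1 + max(-1, 1) = 2
  height(47) = 1 + max(-1, -1) = 0
  height(49) = 1 + max(0, -1) = 1
  height(43) = 1 + max(2, 1) = 3
Height = 3


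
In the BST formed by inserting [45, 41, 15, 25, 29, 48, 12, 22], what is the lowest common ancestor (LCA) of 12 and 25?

Tree insertion order: [45, 41, 15, 25, 29, 48, 12, 22]
Tree (level-order array): [45, 41, 48, 15, None, None, None, 12, 25, None, None, 22, 29]
In a BST, the LCA of p=12, q=25 is the first node v on the
root-to-leaf path with p <= v <= q (go left if both < v, right if both > v).
Walk from root:
  at 45: both 12 and 25 < 45, go left
  at 41: both 12 and 25 < 41, go left
  at 15: 12 <= 15 <= 25, this is the LCA
LCA = 15


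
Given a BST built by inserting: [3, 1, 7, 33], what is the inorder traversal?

Tree insertion order: [3, 1, 7, 33]
Tree (level-order array): [3, 1, 7, None, None, None, 33]
Inorder traversal: [1, 3, 7, 33]


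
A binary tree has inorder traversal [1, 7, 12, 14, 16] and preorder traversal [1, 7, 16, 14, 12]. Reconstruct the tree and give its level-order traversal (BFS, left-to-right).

Inorder:  [1, 7, 12, 14, 16]
Preorder: [1, 7, 16, 14, 12]
Algorithm: preorder visits root first, so consume preorder in order;
for each root, split the current inorder slice at that value into
left-subtree inorder and right-subtree inorder, then recurse.
Recursive splits:
  root=1; inorder splits into left=[], right=[7, 12, 14, 16]
  root=7; inorder splits into left=[], right=[12, 14, 16]
  root=16; inorder splits into left=[12, 14], right=[]
  root=14; inorder splits into left=[12], right=[]
  root=12; inorder splits into left=[], right=[]
Reconstructed level-order: [1, 7, 16, 14, 12]


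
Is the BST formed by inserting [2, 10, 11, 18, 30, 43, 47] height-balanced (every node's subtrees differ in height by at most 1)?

Tree (level-order array): [2, None, 10, None, 11, None, 18, None, 30, None, 43, None, 47]
Definition: a tree is height-balanced if, at every node, |h(left) - h(right)| <= 1 (empty subtree has height -1).
Bottom-up per-node check:
  node 47: h_left=-1, h_right=-1, diff=0 [OK], height=0
  node 43: h_left=-1, h_right=0, diff=1 [OK], height=1
  node 30: h_left=-1, h_right=1, diff=2 [FAIL (|-1-1|=2 > 1)], height=2
  node 18: h_left=-1, h_right=2, diff=3 [FAIL (|-1-2|=3 > 1)], height=3
  node 11: h_left=-1, h_right=3, diff=4 [FAIL (|-1-3|=4 > 1)], height=4
  node 10: h_left=-1, h_right=4, diff=5 [FAIL (|-1-4|=5 > 1)], height=5
  node 2: h_left=-1, h_right=5, diff=6 [FAIL (|-1-5|=6 > 1)], height=6
Node 30 violates the condition: |-1 - 1| = 2 > 1.
Result: Not balanced


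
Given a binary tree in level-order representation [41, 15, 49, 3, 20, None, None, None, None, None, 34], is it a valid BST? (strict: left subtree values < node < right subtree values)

Level-order array: [41, 15, 49, 3, 20, None, None, None, None, None, 34]
Validate using subtree bounds (lo, hi): at each node, require lo < value < hi,
then recurse left with hi=value and right with lo=value.
Preorder trace (stopping at first violation):
  at node 41 with bounds (-inf, +inf): OK
  at node 15 with bounds (-inf, 41): OK
  at node 3 with bounds (-inf, 15): OK
  at node 20 with bounds (15, 41): OK
  at node 34 with bounds (20, 41): OK
  at node 49 with bounds (41, +inf): OK
No violation found at any node.
Result: Valid BST


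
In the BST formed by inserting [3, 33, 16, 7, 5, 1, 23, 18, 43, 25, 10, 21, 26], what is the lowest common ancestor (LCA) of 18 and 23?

Tree insertion order: [3, 33, 16, 7, 5, 1, 23, 18, 43, 25, 10, 21, 26]
Tree (level-order array): [3, 1, 33, None, None, 16, 43, 7, 23, None, None, 5, 10, 18, 25, None, None, None, None, None, 21, None, 26]
In a BST, the LCA of p=18, q=23 is the first node v on the
root-to-leaf path with p <= v <= q (go left if both < v, right if both > v).
Walk from root:
  at 3: both 18 and 23 > 3, go right
  at 33: both 18 and 23 < 33, go left
  at 16: both 18 and 23 > 16, go right
  at 23: 18 <= 23 <= 23, this is the LCA
LCA = 23


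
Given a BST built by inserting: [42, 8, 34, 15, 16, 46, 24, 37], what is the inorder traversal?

Tree insertion order: [42, 8, 34, 15, 16, 46, 24, 37]
Tree (level-order array): [42, 8, 46, None, 34, None, None, 15, 37, None, 16, None, None, None, 24]
Inorder traversal: [8, 15, 16, 24, 34, 37, 42, 46]


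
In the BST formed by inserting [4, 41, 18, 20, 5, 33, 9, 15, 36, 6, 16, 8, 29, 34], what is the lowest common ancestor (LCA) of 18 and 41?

Tree insertion order: [4, 41, 18, 20, 5, 33, 9, 15, 36, 6, 16, 8, 29, 34]
Tree (level-order array): [4, None, 41, 18, None, 5, 20, None, 9, None, 33, 6, 15, 29, 36, None, 8, None, 16, None, None, 34]
In a BST, the LCA of p=18, q=41 is the first node v on the
root-to-leaf path with p <= v <= q (go left if both < v, right if both > v).
Walk from root:
  at 4: both 18 and 41 > 4, go right
  at 41: 18 <= 41 <= 41, this is the LCA
LCA = 41


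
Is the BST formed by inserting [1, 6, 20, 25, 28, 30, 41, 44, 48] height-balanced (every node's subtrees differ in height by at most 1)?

Tree (level-order array): [1, None, 6, None, 20, None, 25, None, 28, None, 30, None, 41, None, 44, None, 48]
Definition: a tree is height-balanced if, at every node, |h(left) - h(right)| <= 1 (empty subtree has height -1).
Bottom-up per-node check:
  node 48: h_left=-1, h_right=-1, diff=0 [OK], height=0
  node 44: h_left=-1, h_right=0, diff=1 [OK], height=1
  node 41: h_left=-1, h_right=1, diff=2 [FAIL (|-1-1|=2 > 1)], height=2
  node 30: h_left=-1, h_right=2, diff=3 [FAIL (|-1-2|=3 > 1)], height=3
  node 28: h_left=-1, h_right=3, diff=4 [FAIL (|-1-3|=4 > 1)], height=4
  node 25: h_left=-1, h_right=4, diff=5 [FAIL (|-1-4|=5 > 1)], height=5
  node 20: h_left=-1, h_right=5, diff=6 [FAIL (|-1-5|=6 > 1)], height=6
  node 6: h_left=-1, h_right=6, diff=7 [FAIL (|-1-6|=7 > 1)], height=7
  node 1: h_left=-1, h_right=7, diff=8 [FAIL (|-1-7|=8 > 1)], height=8
Node 41 violates the condition: |-1 - 1| = 2 > 1.
Result: Not balanced


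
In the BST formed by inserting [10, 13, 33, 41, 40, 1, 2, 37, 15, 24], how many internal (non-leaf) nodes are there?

Tree built from: [10, 13, 33, 41, 40, 1, 2, 37, 15, 24]
Tree (level-order array): [10, 1, 13, None, 2, None, 33, None, None, 15, 41, None, 24, 40, None, None, None, 37]
Rule: An internal node has at least one child.
Per-node child counts:
  node 10: 2 child(ren)
  node 1: 1 child(ren)
  node 2: 0 child(ren)
  node 13: 1 child(ren)
  node 33: 2 child(ren)
  node 15: 1 child(ren)
  node 24: 0 child(ren)
  node 41: 1 child(ren)
  node 40: 1 child(ren)
  node 37: 0 child(ren)
Matching nodes: [10, 1, 13, 33, 15, 41, 40]
Count of internal (non-leaf) nodes: 7


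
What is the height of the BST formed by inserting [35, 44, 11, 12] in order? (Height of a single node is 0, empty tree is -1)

Insertion order: [35, 44, 11, 12]
Tree (level-order array): [35, 11, 44, None, 12]
Compute height bottom-up (empty subtree = -1):
  height(12) = 1 + max(-1, -1) = 0
  height(11) = 1 + max(-1, 0) = 1
  height(44) = 1 + max(-1, -1) = 0
  height(35) = 1 + max(1, 0) = 2
Height = 2


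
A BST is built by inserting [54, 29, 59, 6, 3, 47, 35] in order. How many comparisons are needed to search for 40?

Search path for 40: 54 -> 29 -> 47 -> 35
Found: False
Comparisons: 4


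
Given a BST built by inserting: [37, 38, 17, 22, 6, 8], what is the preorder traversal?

Tree insertion order: [37, 38, 17, 22, 6, 8]
Tree (level-order array): [37, 17, 38, 6, 22, None, None, None, 8]
Preorder traversal: [37, 17, 6, 8, 22, 38]
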